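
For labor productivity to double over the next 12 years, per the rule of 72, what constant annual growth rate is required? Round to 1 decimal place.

about 6.0%

72 / 12 ≈ 6.00, so about 6.0% annually.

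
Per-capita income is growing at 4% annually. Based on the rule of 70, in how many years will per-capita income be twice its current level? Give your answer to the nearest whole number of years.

At 4%, doubling takes about 70/4 = 17.50 years.

about 18 years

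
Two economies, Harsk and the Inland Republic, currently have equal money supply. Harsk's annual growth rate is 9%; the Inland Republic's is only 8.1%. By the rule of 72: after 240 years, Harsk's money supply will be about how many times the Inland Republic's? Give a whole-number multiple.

about 8 times

Rate gap = 9% − 8.1% = 0.9 points.
The ratio doubles every 72/0.9 ≈ 80.00 years.
240/80.00 ≈ 3.00 doublings → ratio ≈ 2^3.00 ≈ 8.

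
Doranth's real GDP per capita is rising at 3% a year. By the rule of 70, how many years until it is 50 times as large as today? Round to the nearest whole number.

One doubling takes 70/3 = 23.33 years.
Reaching 50× takes log₂(50) ≈ 5.64 doublings.
5.64 × 23.33 ≈ 132 years.

≈ 132 years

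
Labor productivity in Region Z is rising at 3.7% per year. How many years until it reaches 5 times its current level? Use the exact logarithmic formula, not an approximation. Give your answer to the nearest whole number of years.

44 years

t = ln(5) / ln(1 + 0.037) = 1.6094 / 0.036332 ≈ 44.30.
≈ 44 years.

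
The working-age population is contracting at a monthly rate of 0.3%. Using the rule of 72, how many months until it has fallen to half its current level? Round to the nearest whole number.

Halving time ≈ 72 / 0.3 = 240.00 → 240 months.

around 240 months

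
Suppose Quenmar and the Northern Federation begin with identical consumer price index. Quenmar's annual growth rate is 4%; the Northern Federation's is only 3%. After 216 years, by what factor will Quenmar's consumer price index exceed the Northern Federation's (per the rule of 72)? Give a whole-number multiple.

Rate gap = 4% − 3% = 1 point.
The ratio doubles every 72/1 ≈ 72.00 years.
216/72.00 ≈ 3.00 doublings → ratio ≈ 2^3.00 ≈ 8.

≈ 8 times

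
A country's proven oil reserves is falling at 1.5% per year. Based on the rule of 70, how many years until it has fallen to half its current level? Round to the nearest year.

Halving time ≈ 70 / 1.5 = 46.67 → 47 years.

about 47 years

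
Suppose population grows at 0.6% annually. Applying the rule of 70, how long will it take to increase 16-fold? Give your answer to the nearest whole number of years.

Doubling time ≈ 70/0.6 = 116.67 years.
16× is 4 doublings, so 4 × 116.67 ≈ 467 years.

about 467 years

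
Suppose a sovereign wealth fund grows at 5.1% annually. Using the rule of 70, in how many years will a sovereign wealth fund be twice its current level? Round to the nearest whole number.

At 5.1%, doubling takes about 70/5.1 = 13.73 years.

about 14 years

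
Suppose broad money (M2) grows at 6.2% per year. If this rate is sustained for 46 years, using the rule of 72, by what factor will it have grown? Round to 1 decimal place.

Doubling time ≈ 72/6.2 = 11.61 years.
46 years / 11.61 ≈ 3.96 doublings → factor 2^3.96 ≈ 15.6.

about 15.6 times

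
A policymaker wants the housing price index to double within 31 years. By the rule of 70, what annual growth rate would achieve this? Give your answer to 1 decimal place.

70 / 31 ≈ 2.26, so about 2.3% annually.

approximately 2.3%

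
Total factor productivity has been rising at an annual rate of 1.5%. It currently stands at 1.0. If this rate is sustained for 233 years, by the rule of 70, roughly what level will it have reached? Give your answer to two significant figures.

Doubling time ≈ 70/1.5 = 46.67 years.
233 years is 233/46.67 ≈ 4.99 doublings, a factor of 2^4.99 ≈ 31.78.
1.0 × 31.78 ≈ 32.

roughly 32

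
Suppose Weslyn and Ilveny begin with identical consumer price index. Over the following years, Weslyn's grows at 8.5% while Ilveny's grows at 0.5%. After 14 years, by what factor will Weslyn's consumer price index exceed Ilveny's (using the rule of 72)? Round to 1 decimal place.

approximately 2.9 times

Only the 8-point difference matters.
72/8 ≈ 9.00 years per doubling of the ratio; 14 years gives 1.56 doublings, so ≈ 2.9×.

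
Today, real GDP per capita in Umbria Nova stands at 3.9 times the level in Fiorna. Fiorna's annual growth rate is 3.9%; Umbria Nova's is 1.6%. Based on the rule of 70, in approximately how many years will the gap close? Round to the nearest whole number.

The growth-rate gap is 3.9% − 1.6% = 2.3 percentage points.
So the ratio between them halves every 70/2.3 ≈ 30.43 years.
A 3.9 times gap takes log₂(3.9) ≈ 1.96 halvings to close: 1.96 × 30.43 ≈ 60 years.

around 60 years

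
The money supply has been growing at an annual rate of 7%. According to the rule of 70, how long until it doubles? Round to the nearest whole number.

approximately 10 years

Doubling time ≈ 70 / 7 = 10.00 years.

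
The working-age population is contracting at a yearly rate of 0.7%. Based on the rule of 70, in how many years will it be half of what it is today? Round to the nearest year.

≈ 100 years

Falling at 0.7%, it halves about every 70/0.7 = 100.00 years.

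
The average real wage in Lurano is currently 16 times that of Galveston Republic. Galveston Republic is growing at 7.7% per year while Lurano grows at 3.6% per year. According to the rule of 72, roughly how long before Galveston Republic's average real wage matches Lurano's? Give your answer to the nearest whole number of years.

roughly 70 years

What matters is the difference: 4.1 pp.
Rule of 72 on the gap: the ratio halves every 72/4.1 ≈ 17.56 years.
A 16 times gap closes after 4 halvings: 4 × 17.56 ≈ 70 years.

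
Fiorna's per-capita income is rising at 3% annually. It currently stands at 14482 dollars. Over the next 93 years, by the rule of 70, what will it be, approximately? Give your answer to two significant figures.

It doubles every 70/3 ≈ 23.33 years, so 93 years is 3.99 doublings.
2^3.99 ≈ 15.89; 14482 × 15.89 ≈ 230000 dollars.

≈ 230000 dollars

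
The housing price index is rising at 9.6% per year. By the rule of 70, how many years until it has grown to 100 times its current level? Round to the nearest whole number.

One doubling takes 70/9.6 = 7.29 years.
100× is log₂ 100 ≈ 6.64 doublings, so ≈ 6.64 × 7.29 = 48 years.

≈ 48 years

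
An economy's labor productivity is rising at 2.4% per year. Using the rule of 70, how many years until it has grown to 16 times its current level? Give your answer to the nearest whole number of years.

Doubling time ≈ 70/2.4 = 29.17 years.
16 = 2^4, so 4 doublings → 117 years.

about 117 years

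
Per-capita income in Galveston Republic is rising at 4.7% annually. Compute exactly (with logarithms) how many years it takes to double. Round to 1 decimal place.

15.1 years

t = ln(2) / ln(1 + 0.047) = 0.6931 / 0.045929 ≈ 15.09.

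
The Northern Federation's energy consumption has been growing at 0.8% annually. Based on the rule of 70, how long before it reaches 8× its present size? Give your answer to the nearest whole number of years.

One doubling takes 70/0.8 = 87.50 years.
8× is 3 doublings, so 3 × 87.50 ≈ 263 years.

roughly 263 years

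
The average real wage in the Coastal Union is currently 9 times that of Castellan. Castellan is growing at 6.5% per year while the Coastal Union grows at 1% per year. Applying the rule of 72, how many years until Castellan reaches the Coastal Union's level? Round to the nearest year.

41 years

What matters is the difference: 5.5 pp.
Rule of 72 on the gap: the ratio halves every 72/5.5 ≈ 13.09 years.
A 9 times gap takes log₂(9) ≈ 3.17 halvings to close: 3.17 × 13.09 ≈ 41 years.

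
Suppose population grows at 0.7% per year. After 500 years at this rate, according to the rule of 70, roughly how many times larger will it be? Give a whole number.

Doubling time ≈ 70/0.7 = 100.00 years.
500/100.00 ≈ 5 doublings, so about 2^5 = 32×.

approximately 32 times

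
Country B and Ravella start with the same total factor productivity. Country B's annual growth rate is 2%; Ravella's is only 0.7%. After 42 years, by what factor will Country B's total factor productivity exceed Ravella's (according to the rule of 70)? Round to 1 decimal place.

Rate gap = 2% − 0.7% = 1.3 points.
The ratio doubles every 70/1.3 ≈ 53.85 years.
42/53.85 ≈ 0.78 doublings → ratio ≈ 2^0.78 ≈ 1.7.

about 1.7 times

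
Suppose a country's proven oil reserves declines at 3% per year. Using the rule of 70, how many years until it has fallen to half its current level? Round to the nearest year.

The rule works in reverse for decay: 70/3 ≈ 23.33 years to halve.

23 years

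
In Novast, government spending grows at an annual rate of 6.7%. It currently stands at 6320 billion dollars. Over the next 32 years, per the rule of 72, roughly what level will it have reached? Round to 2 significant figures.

approximately 50000 billion dollars

Doubling time ≈ 72/6.7 = 10.75 years.
32 years is 32/10.75 ≈ 2.98 doublings, a factor of 2^2.98 ≈ 7.89.
6320 × 7.89 ≈ 50000 billion dollars.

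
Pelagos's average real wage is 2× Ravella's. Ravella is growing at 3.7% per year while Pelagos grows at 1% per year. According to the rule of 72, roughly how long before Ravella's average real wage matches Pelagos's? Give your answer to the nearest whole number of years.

around 27 years

What matters is the difference: 2.7 pp.
Rule of 72 on the gap: the ratio halves every 72/2.7 ≈ 26.67 years.
A 2× gap closes after 1 halving: 1 × 26.67 ≈ 27 years.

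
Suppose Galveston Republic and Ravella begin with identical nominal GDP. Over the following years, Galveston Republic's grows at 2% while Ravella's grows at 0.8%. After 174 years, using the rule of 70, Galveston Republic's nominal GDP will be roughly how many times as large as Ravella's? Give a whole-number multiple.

around 8 times

Galveston Republic pulls ahead at 1.2 pp per year, so the ratio doubles every 70/1.2 ≈ 58.33 years.
In 174 years that's 2.98 doublings: 2^2.98 ≈ 8.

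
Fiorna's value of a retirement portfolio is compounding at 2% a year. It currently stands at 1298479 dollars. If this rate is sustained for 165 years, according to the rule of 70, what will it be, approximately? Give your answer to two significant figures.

Doubling time ≈ 70/2 = 35.00 years.
165 years is 165/35.00 ≈ 4.71 doublings, a factor of 2^4.71 ≈ 26.17.
1298479 × 26.17 ≈ 34000000 dollars.

around 34000000 dollars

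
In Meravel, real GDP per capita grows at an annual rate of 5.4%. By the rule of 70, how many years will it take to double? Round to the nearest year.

approximately 13 years

Doubling time ≈ 70 / 5.4 = 12.96 years.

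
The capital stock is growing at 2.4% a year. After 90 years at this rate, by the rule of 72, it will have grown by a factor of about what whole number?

around 8 times

At 2.4% one doubling takes ≈ 30.00 years; 90 years is 3 of them, so ×8.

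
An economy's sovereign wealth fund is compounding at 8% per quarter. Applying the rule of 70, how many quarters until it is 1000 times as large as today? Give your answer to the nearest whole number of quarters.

≈ 87 quarters

Doubling time ≈ 70/8 = 8.75 quarters.
1000× is log₂ 1000 ≈ 9.97 doublings, so ≈ 9.97 × 8.75 = 87 quarters.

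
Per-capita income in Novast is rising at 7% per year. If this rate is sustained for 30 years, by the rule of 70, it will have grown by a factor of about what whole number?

70/7 ≈ 10.00 years per doubling.
30 years fits 3 doublings: 2^3 = 8.

8 times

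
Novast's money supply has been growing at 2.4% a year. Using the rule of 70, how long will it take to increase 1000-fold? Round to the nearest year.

One doubling takes 70/2.4 = 29.17 years.
1000× is log₂ 1000 ≈ 9.97 doublings, so ≈ 9.97 × 29.17 = 291 years.

approximately 291 years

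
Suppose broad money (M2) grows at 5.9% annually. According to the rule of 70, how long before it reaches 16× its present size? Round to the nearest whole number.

At 5.9% it doubles every 70/5.9 ≈ 11.86 years.
16 = 2^4, so 4 doublings → 47 years.

approximately 47 years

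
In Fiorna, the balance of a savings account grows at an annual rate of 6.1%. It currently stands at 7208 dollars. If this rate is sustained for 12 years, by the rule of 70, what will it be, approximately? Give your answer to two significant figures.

Doubling time ≈ 70/6.1 = 11.48 years.
12 years is 12/11.48 ≈ 1.05 doublings, a factor of 2^1.05 ≈ 2.07.
7208 × 2.07 ≈ 15000 dollars.

approximately 15000 dollars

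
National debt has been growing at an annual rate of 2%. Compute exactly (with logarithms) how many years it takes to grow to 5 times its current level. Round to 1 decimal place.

t = ln(5) / ln(1 + 0.02) = 1.6094 / 0.019803 ≈ 81.27.

81.3 years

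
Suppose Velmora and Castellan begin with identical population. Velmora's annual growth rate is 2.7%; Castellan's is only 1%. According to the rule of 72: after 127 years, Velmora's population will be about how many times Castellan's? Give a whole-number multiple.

Only the 1.7-point difference matters.
72/1.7 ≈ 42.35 years per doubling of the ratio; 127 years gives 3.00 doublings, so ≈ 8×.

roughly 8 times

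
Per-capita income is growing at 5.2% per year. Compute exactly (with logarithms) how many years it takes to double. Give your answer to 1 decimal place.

t = ln(2) / ln(1 + 0.052) = 0.6931 / 0.050693 ≈ 13.67.

13.7 years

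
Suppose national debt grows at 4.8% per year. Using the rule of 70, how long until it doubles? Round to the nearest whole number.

Doubling time ≈ 70 / 4.8 = 14.58 years.

about 15 years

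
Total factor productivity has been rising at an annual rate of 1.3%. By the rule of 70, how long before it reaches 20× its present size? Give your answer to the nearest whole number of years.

around 233 years

One doubling takes 70/1.3 = 53.85 years.
Reaching 20× takes log₂(20) ≈ 4.32 doublings.
4.32 × 53.85 ≈ 233 years.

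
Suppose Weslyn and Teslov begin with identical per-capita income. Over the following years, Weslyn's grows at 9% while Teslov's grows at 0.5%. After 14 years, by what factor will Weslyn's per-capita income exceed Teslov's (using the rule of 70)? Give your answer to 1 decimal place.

Rate gap = 9% − 0.5% = 8.5 points.
The ratio doubles every 70/8.5 ≈ 8.24 years.
14/8.24 ≈ 1.70 doublings → ratio ≈ 2^1.70 ≈ 3.2.

approximately 3.2 times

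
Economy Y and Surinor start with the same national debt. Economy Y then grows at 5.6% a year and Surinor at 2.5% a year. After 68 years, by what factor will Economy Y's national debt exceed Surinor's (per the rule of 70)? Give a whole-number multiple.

Only the 3.1-point difference matters.
70/3.1 ≈ 22.58 years per doubling of the ratio; 68 years gives 3.01 doublings, so ≈ 8×.

≈ 8 times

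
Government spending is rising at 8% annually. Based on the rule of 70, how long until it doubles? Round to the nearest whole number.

Doubling time ≈ 70 / 8 = 8.75 years.

roughly 9 years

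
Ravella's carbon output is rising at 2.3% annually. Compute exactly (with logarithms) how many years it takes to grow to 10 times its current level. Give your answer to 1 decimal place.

101.3 years

t = ln(10) / ln(1 + 0.023) = 2.3026 / 0.022739 ≈ 101.26.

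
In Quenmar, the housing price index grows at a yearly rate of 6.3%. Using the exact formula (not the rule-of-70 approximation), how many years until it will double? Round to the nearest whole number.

t = ln(2) / ln(1 + 0.063) = 0.6931 / 0.061095 ≈ 11.34.
≈ 11 years.

11 years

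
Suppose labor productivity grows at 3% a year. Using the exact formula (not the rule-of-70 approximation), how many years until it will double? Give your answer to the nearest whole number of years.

t = ln(2) / ln(1 + 0.03) = 0.6931 / 0.029559 ≈ 23.45.
≈ 23 years.

23 years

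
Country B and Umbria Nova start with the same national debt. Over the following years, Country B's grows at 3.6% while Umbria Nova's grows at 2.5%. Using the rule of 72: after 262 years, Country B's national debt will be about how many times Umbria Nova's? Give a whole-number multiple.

Rate gap = 3.6% − 2.5% = 1.1 points.
The ratio doubles every 72/1.1 ≈ 65.45 years.
262/65.45 ≈ 4.00 doublings → ratio ≈ 2^4.00 ≈ 16.

about 16 times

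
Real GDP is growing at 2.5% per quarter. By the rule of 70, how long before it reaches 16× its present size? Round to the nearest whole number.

One doubling takes 70/2.5 = 28.00 quarters.
16× is 4 doublings, so 4 × 28.00 ≈ 112 quarters.

112 quarters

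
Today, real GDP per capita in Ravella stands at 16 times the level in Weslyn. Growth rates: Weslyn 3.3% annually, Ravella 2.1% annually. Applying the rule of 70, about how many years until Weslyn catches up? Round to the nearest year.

about 233 years

What matters is the difference: 1.2 pp.
Rule of 70 on the gap: the ratio halves every 70/1.2 ≈ 58.33 years.
A 16 times gap closes after 4 halvings: 4 × 58.33 ≈ 233 years.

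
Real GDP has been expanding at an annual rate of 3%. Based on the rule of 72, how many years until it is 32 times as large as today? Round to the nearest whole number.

around 120 years

At 3% it doubles every 72/3 ≈ 24.00 years.
32 = 2^5, so 5 doublings → 120 years.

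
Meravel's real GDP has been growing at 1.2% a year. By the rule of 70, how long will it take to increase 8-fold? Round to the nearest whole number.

Doubling time ≈ 70/1.2 = 58.33 years.
8× is 3 doublings, so 3 × 58.33 ≈ 175 years.

around 175 years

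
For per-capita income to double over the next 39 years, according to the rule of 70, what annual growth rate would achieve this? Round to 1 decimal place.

around 1.8%

70 / 39 ≈ 1.79, so about 1.8% annually.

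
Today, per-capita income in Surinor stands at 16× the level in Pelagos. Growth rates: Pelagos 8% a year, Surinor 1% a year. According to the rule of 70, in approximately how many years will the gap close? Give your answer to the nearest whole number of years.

Pelagos gains on Surinor at 8% − 1% = 7 points a year.
At that relative rate the gap halves every 70/7 ≈ 10.00 years.
A 16× gap closes after 4 halvings: 4 × 10.00 ≈ 40 years.

approximately 40 years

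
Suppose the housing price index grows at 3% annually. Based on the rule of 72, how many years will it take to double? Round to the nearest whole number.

≈ 24 years

72/3 ≈ 24.00, so it doubles roughly every 24 years.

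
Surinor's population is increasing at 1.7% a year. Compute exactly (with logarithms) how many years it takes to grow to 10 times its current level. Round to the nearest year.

t = ln(10) / ln(1 + 0.017) = 2.3026 / 0.016857 ≈ 136.60.
≈ 137 years.

137 years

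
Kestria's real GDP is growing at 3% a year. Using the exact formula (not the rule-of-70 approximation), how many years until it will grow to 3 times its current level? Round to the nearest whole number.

t = ln(3) / ln(1 + 0.03) = 1.0986 / 0.029559 ≈ 37.17.
≈ 37 years.

37 years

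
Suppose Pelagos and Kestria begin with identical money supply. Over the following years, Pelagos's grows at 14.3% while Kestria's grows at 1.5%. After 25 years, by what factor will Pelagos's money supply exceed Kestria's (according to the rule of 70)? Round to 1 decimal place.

Rate gap = 14.3% − 1.5% = 12.8 points.
The ratio doubles every 70/12.8 ≈ 5.47 years.
25/5.47 ≈ 4.57 doublings → ratio ≈ 2^4.57 ≈ 23.8.

about 23.8 times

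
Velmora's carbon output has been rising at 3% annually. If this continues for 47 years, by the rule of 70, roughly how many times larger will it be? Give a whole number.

70/3 ≈ 23.33 years per doubling.
47 years fits 2 doublings: 2^2 = 4.

roughly 4 times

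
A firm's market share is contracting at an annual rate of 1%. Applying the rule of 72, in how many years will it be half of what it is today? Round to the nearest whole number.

Halving time ≈ 72 / 1 = 72.00 → 72 years.

approximately 72 years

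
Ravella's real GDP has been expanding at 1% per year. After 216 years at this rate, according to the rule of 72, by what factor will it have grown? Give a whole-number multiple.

72/1 ≈ 72.00 years per doubling.
216 years fits 3 doublings: 2^3 = 8.

about 8 times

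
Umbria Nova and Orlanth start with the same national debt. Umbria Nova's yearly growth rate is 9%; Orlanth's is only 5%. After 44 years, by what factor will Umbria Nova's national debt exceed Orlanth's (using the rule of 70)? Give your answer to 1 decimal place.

Rate gap = 9% − 5% = 4 points.
The ratio doubles every 70/4 ≈ 17.50 years.
44/17.50 ≈ 2.51 doublings → ratio ≈ 2^2.51 ≈ 5.7.

≈ 5.7 times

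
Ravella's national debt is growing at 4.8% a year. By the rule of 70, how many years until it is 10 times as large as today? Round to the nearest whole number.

Doubling time ≈ 70/4.8 = 14.58 years.
Reaching 10× takes log₂(10) ≈ 3.32 doublings.
3.32 × 14.58 ≈ 48 years.

48 years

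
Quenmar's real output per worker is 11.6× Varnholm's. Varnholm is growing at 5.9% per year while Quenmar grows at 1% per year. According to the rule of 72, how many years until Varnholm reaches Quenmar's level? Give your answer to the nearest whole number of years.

approximately 52 years

What matters is the difference: 4.9 pp.
Rule of 72 on the gap: the ratio halves every 72/4.9 ≈ 14.69 years.
An 11.6× gap takes log₂(11.6) ≈ 3.54 halvings to close: 3.54 × 14.69 ≈ 52 years.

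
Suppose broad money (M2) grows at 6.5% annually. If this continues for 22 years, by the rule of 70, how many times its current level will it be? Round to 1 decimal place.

roughly 4.1 times

Doubling time ≈ 70/6.5 = 10.77 years.
22 years / 10.77 ≈ 2.04 doublings → factor 2^2.04 ≈ 4.1.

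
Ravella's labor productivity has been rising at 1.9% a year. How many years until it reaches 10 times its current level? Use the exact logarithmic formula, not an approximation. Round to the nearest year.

t = ln(10) / ln(1 + 0.019) = 2.3026 / 0.018822 ≈ 122.34.
≈ 122 years.

122 years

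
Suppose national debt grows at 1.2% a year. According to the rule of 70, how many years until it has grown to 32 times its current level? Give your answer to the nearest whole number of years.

around 292 years

One doubling takes 70/1.2 = 58.33 years.
32 = 2^5, so 5 doublings → 292 years.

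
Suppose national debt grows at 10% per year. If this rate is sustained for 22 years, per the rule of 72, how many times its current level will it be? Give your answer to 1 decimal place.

8.3 times

Doubles every ≈ 7.20 years (72/10).
22 years is 3.06 doublings; 2^3.06 ≈ 8.3×.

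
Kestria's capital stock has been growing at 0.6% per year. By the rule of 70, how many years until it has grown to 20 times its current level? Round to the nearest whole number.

about 504 years

One doubling takes 70/0.6 = 116.67 years.
Reaching 20× takes log₂(20) ≈ 4.32 doublings.
4.32 × 116.67 ≈ 504 years.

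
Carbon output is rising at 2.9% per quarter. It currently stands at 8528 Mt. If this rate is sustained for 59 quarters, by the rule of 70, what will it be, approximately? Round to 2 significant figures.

It doubles every 70/2.9 ≈ 24.14 quarters, so 59 quarters is 2.44 doublings.
2^2.44 ≈ 5.43; 8528 × 5.43 ≈ 46000 Mt.

46000 Mt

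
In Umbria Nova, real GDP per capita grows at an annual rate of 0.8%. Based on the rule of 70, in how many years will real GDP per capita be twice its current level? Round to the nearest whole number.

≈ 88 years

At 0.8%, doubling takes about 70/0.8 = 87.50 years.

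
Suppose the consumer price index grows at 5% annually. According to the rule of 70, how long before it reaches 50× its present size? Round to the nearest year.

Doubling time ≈ 70/5 = 14.00 years.
50× is log₂ 50 ≈ 5.64 doublings, so ≈ 5.64 × 14.00 = 79 years.

roughly 79 years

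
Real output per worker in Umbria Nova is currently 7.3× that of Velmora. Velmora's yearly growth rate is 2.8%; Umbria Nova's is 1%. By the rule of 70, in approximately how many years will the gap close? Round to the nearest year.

The growth-rate gap is 2.8% − 1% = 1.8 percentage points.
So the ratio between them halves every 70/1.8 ≈ 38.89 years.
A 7.3× gap takes log₂(7.3) ≈ 2.87 halvings to close: 2.87 × 38.89 ≈ 112 years.

about 112 years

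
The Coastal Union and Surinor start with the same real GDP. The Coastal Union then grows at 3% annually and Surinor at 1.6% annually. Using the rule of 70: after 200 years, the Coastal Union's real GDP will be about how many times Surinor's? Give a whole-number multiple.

the Coastal Union pulls ahead at 1.4 pp per year, so the ratio doubles every 70/1.4 ≈ 50.00 years.
In 200 years that's 4.00 doublings: 2^4.00 ≈ 16.

about 16 times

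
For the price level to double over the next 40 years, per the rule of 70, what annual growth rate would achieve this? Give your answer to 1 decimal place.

about 1.8%

70 / 40 ≈ 1.75, so about 1.8% annually.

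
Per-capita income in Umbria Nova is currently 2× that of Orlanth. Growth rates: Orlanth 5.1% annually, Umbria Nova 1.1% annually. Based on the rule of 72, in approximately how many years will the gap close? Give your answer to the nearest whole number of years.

about 18 years

What matters is the difference: 4 pp.
Rule of 72 on the gap: the ratio halves every 72/4 ≈ 18.00 years.
A 2× gap closes after 1 halving: 1 × 18.00 ≈ 18 years.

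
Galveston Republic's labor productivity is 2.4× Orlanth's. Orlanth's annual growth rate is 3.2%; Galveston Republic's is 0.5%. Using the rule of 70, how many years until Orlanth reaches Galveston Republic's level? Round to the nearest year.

≈ 33 years

What matters is the difference: 2.7 pp.
Rule of 70 on the gap: the ratio halves every 70/2.7 ≈ 25.93 years.
A 2.4× gap takes log₂(2.4) ≈ 1.26 halvings to close: 1.26 × 25.93 ≈ 33 years.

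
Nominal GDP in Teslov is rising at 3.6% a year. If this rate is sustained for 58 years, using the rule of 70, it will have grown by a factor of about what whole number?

At 3.6% one doubling takes ≈ 19.44 years; 58 years is 3 of them, so ×8.

around 8 times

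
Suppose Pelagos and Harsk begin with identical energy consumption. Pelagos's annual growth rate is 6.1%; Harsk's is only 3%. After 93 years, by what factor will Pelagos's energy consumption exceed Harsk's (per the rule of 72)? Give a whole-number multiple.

Only the 3.1-point difference matters.
72/3.1 ≈ 23.23 years per doubling of the ratio; 93 years gives 4.00 doublings, so ≈ 16×.

16 times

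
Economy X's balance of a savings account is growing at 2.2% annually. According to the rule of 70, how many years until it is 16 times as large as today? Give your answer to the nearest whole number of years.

about 127 years

Doubling time ≈ 70/2.2 = 31.82 years.
16 = 2^4, so 4 doublings → 127 years.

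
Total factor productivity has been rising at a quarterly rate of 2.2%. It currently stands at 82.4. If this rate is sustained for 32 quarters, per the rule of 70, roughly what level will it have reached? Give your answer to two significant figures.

Doubling time ≈ 70/2.2 = 31.82 quarters.
32 quarters is 32/31.82 ≈ 1.01 doublings, a factor of 2^1.01 ≈ 2.01.
82.4 × 2.01 ≈ 170.

170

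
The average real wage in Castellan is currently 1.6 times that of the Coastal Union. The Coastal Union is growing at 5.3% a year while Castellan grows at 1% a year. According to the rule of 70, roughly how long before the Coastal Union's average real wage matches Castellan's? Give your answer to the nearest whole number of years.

roughly 11 years

What matters is the difference: 4.3 pp.
Rule of 70 on the gap: the ratio halves every 70/4.3 ≈ 16.28 years.
A 1.6 times gap takes log₂(1.6) ≈ 0.68 halvings to close: 0.68 × 16.28 ≈ 11 years.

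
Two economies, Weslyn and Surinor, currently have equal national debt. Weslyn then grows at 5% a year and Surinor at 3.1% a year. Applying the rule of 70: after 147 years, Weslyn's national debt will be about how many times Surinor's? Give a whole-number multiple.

Weslyn pulls ahead at 1.9 pp per year, so the ratio doubles every 70/1.9 ≈ 36.84 years.
In 147 years that's 3.99 doublings: 2^3.99 ≈ 16.

about 16 times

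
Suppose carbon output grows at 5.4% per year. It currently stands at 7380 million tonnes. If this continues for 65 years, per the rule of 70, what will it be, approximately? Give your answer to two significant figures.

around 240000 million tonnes

It doubles every 70/5.4 ≈ 12.96 years, so 65 years is 5.02 doublings.
2^5.02 ≈ 32.45; 7380 × 32.45 ≈ 240000 million tonnes.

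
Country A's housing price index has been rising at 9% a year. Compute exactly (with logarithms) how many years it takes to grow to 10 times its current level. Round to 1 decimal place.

t = ln(10) / ln(1 + 0.09) = 2.3026 / 0.086178 ≈ 26.72.

26.7 years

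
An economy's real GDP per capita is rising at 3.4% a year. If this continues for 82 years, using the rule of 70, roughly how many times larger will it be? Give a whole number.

70/3.4 ≈ 20.59 years per doubling.
82 years fits 4 doublings: 2^4 = 16.

about 16 times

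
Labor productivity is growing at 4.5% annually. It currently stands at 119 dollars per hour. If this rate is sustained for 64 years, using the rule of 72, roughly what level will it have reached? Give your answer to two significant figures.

around 1900 dollars per hour

Doubling time ≈ 72/4.5 = 16.00 years.
64 years is 64/16.00 ≈ 4.00 doublings, a factor of 2^4.00 ≈ 16.00.
119 × 16.00 ≈ 1900 dollars per hour.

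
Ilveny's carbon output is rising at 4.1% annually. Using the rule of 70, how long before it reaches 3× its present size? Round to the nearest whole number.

roughly 27 years

At 4.1% it doubles every 70/4.1 ≈ 17.07 years.
Reaching 3× takes log₂(3) ≈ 1.58 doublings.
1.58 × 17.07 ≈ 27 years.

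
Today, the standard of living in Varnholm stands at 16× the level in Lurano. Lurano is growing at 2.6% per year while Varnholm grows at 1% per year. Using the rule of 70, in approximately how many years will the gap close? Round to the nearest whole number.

approximately 175 years

What matters is the difference: 1.6 pp.
Rule of 70 on the gap: the ratio halves every 70/1.6 ≈ 43.75 years.
A 16× gap closes after 4 halvings: 4 × 43.75 ≈ 175 years.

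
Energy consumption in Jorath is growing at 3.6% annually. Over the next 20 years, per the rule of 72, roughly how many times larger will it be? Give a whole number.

Doubling time ≈ 72/3.6 = 20.00 years.
20/20.00 ≈ 1 doubling, so about 2^1 = 2×.

about 2 times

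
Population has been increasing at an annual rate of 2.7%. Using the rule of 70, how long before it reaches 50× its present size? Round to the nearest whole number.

At 2.7% it doubles every 70/2.7 ≈ 25.93 years.
Reaching 50× takes log₂(50) ≈ 5.64 doublings.
5.64 × 25.93 ≈ 146 years.

≈ 146 years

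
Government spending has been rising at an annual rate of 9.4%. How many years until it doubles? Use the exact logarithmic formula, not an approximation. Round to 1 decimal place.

t = ln(2) / ln(1 + 0.094) = 0.6931 / 0.089841 ≈ 7.71.

7.7 years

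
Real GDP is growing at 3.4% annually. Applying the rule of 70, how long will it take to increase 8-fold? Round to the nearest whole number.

62 years

One doubling takes 70/3.4 = 20.59 years.
8× is 3 doublings, so 3 × 20.59 ≈ 62 years.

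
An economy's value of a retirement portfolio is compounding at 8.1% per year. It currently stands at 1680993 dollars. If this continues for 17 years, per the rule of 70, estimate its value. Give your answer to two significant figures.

approximately 6600000 dollars

It doubles every 70/8.1 ≈ 8.64 years, so 17 years is 1.97 doublings.
2^1.97 ≈ 3.92; 1680993 × 3.92 ≈ 6600000 dollars.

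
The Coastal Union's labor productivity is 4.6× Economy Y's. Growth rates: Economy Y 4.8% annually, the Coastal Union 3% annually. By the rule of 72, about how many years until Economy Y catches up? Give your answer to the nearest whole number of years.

approximately 88 years

Economy Y gains on the Coastal Union at 4.8% − 3% = 1.8 points a year.
At that relative rate the gap halves every 72/1.8 ≈ 40.00 years.
A 4.6× gap takes log₂(4.6) ≈ 2.20 halvings to close: 2.20 × 40.00 ≈ 88 years.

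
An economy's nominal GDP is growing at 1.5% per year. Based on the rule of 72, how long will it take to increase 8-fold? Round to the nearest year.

Doubling time ≈ 72/1.5 = 48.00 years.
8× is 3 doublings, so 3 × 48.00 ≈ 144 years.

144 years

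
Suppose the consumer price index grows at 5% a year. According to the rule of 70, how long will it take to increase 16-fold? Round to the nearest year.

Doubling time ≈ 70/5 = 14.00 years.
16 = 2^4, so 4 doublings → 56 years.

about 56 years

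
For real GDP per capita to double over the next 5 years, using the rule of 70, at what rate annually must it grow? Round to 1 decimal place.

70 / 5 ≈ 14.00, so about 14.0% annually.

roughly 14.0%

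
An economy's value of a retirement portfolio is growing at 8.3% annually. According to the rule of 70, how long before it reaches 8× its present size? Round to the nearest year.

≈ 25 years

Doubling time ≈ 70/8.3 = 8.43 years.
8 = 2^3, so 3 doublings → 25 years.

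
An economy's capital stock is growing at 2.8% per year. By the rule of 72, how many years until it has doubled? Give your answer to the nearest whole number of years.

72/2.8 ≈ 25.71, so it doubles roughly every 26 years.

around 26 years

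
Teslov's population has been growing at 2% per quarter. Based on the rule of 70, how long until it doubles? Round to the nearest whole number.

Doubling time ≈ 70 / 2 = 35.00 quarters.

35 quarters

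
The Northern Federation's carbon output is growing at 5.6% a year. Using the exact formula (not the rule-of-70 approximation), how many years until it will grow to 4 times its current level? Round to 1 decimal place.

25.4 years

t = ln(4) / ln(1 + 0.056) = 1.3863 / 0.054488 ≈ 25.44.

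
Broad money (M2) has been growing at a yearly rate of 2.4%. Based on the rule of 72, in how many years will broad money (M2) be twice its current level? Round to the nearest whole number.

72/2.4 ≈ 30.00, so it doubles roughly every 30 years.

≈ 30 years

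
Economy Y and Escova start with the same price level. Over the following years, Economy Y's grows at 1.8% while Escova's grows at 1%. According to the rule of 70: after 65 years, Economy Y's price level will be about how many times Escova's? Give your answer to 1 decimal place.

≈ 1.7 times

Only the 0.8-point difference matters.
70/0.8 ≈ 87.50 years per doubling of the ratio; 65 years gives 0.74 doublings, so ≈ 1.7×.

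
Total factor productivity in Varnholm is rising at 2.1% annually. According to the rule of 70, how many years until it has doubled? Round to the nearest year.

roughly 33 years

70/2.1 ≈ 33.33, so it doubles roughly every 33 years.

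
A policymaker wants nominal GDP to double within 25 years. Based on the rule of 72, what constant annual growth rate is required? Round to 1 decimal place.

72 / 25 ≈ 2.88, so about 2.9% annually.

approximately 2.9%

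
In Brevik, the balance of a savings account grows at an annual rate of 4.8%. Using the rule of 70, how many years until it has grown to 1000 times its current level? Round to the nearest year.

At 4.8% it doubles every 70/4.8 ≈ 14.58 years.
Reaching 1000× takes log₂(1000) ≈ 9.97 doublings.
9.97 × 14.58 ≈ 145 years.

145 years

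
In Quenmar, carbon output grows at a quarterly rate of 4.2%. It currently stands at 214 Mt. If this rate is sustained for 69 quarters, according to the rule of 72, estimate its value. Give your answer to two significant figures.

about 3500 Mt

It doubles every 72/4.2 ≈ 17.14 quarters, so 69 quarters is 4.03 doublings.
2^4.03 ≈ 16.34; 214 × 16.34 ≈ 3500 Mt.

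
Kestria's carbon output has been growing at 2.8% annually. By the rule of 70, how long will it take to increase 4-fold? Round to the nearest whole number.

At 2.8% it doubles every 70/2.8 ≈ 25.00 years.
Getting to 4× needs 2 doublings: 2 × 25.00 ≈ 50 years.

≈ 50 years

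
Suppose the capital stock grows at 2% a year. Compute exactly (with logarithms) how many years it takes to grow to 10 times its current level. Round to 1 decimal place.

t = ln(10) / ln(1 + 0.02) = 2.3026 / 0.019803 ≈ 116.28.

116.3 years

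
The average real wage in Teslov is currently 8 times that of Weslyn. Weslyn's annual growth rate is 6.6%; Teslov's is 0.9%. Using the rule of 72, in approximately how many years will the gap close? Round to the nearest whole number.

The growth-rate gap is 6.6% − 0.9% = 5.7 percentage points.
So the ratio between them halves every 72/5.7 ≈ 12.63 years.
An 8 times gap closes after 3 halvings: 3 × 12.63 ≈ 38 years.

approximately 38 years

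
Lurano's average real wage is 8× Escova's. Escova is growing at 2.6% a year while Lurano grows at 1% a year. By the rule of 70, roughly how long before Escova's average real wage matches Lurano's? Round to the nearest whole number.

≈ 131 years

Escova gains on Lurano at 2.6% − 1% = 1.6 points a year.
At that relative rate the gap halves every 70/1.6 ≈ 43.75 years.
An 8× gap closes after 3 halvings: 3 × 43.75 ≈ 131 years.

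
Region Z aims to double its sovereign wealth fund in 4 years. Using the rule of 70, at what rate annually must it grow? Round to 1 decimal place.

≈ 17.5% annually

70 / 4 ≈ 17.50, so about 17.5% annually.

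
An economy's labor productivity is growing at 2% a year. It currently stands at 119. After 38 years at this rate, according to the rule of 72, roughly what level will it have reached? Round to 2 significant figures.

250

Doubling time ≈ 72/2 = 36.00 years.
38 years is 38/36.00 ≈ 1.06 doublings, a factor of 2^1.06 ≈ 2.08.
119 × 2.08 ≈ 250.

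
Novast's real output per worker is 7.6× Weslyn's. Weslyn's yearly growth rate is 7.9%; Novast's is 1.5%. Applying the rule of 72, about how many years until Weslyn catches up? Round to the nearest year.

≈ 33 years

The growth-rate gap is 7.9% − 1.5% = 6.4 percentage points.
So the ratio between them halves every 72/6.4 ≈ 11.25 years.
A 7.6× gap takes log₂(7.6) ≈ 2.93 halvings to close: 2.93 × 11.25 ≈ 33 years.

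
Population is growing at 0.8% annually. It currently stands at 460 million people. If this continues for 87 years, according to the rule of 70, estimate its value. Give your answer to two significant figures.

It doubles every 70/0.8 ≈ 87.50 years, so 87 years is 0.99 doublings.
2^0.99 ≈ 1.99; 460 × 1.99 ≈ 920 million people.

around 920 million people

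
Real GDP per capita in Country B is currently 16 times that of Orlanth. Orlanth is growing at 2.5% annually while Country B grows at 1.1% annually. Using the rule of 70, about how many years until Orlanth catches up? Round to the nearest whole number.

What matters is the difference: 1.4 pp.
Rule of 70 on the gap: the ratio halves every 70/1.4 ≈ 50.00 years.
A 16 times gap closes after 4 halvings: 4 × 50.00 ≈ 200 years.

roughly 200 years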